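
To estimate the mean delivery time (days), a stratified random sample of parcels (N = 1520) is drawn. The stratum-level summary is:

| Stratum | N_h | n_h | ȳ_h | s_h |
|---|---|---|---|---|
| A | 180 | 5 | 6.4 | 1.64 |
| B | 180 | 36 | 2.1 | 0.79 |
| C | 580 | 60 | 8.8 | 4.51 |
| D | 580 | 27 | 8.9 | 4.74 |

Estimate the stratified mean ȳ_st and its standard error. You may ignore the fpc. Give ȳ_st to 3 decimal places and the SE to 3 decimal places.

ȳ_st ≈ 7.761, SE ≈ 0.422

ȳ_st = Σ W_h ȳ_h = (180·6.4 + 180·2.1 + 580·8.8 + 580·8.9)/1520 = 7.76053
V̂(ȳ_st) = Σ W_h² s_h²/n_h, with W_h = N_h/N and N = 1520:
  stratum A: (180/1520)²·1.64²/5 = 0.00754355
  stratum B: (180/1520)²·0.79²/36 = 0.000243114
  stratum C: (580/1520)²·4.51²/60 = 0.0493595
  stratum D: (580/1520)²·4.74²/27 = 0.121161
V̂(ȳ_st) = 0.178307
SE(ȳ_st) = √0.178307 = 0.422264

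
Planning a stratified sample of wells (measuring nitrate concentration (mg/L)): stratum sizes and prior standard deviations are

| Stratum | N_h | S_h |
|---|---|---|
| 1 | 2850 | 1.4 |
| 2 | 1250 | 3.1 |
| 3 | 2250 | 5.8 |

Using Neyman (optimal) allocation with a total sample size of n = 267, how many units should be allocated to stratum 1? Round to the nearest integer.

Neyman allocation: n_h = n · N_h S_h / Σ N_i S_i, with n = 267.
  stratum 1: N_h·S_h = 2850·1.4 = 3990.00
  stratum 2: N_h·S_h = 1250·3.1 = 3875.00
  stratum 3: N_h·S_h = 2250·5.8 = 13050.00
Σ N_h S_h = 20915.00
n for stratum 1 = 267·3990.00/20915.00 = 50.936 → 51

51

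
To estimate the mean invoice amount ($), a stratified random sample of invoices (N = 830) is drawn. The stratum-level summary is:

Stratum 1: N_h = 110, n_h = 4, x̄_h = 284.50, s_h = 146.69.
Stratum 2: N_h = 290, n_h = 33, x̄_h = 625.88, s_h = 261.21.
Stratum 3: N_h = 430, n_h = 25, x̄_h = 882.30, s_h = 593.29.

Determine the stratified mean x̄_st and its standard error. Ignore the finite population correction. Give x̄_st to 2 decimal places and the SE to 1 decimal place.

x̄_st = Σ W_h x̄_h = (110·284.50 + 290·625.88 + 430·882.30)/830 = 713.48096
V̂(x̄_st) = Σ W_h² s_h²/n_h, with W_h = N_h/N and N = 830:
  stratum 1: (110/830)²·146.69²/4 = 94.4866
  stratum 2: (290/830)²·261.21²/33 = 252.409
  stratum 3: (430/830)²·593.29²/25 = 3778.98
V̂(x̄_st) = 4125.88
SE(x̄_st) = √4125.88 = 64.233

x̄_st ≈ 713.48, SE ≈ 64.2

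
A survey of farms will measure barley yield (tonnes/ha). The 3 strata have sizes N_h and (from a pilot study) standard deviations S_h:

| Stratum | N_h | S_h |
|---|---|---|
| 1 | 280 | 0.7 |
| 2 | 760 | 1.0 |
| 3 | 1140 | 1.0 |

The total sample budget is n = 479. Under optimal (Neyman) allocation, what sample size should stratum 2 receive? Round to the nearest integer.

Neyman allocation: n_h = n · N_h S_h / Σ N_i S_i, with n = 479.
  stratum 1: N_h·S_h = 280·0.7 = 196.00
  stratum 2: N_h·S_h = 760·1.0 = 760.00
  stratum 3: N_h·S_h = 1140·1.0 = 1140.00
Σ N_h S_h = 2096.00
n for stratum 2 = 479·760.00/2096.00 = 173.683 → 174

174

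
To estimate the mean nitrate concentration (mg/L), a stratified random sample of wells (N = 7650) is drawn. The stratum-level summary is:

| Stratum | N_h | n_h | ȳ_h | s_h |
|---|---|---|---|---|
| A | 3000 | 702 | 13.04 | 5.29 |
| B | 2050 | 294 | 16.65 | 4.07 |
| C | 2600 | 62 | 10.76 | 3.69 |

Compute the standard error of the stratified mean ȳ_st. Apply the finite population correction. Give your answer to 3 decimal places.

V̂(ȳ_st) = Σ W_h² (1 − n_h/N_h) s_h²/n_h, with W_h = N_h/N and N = 7650:
  stratum A: (3000/7650)²·(1 − 702/3000)·5.29²/702 = 0.00469594
  stratum B: (2050/7650)²·(1 − 294/2050)·4.07²/294 = 0.00346575
  stratum C: (2600/7650)²·(1 − 62/2600)·3.69²/62 = 0.024763
V̂(ȳ_st) = 0.0329247
SE(ȳ_st) = √0.0329247 = 0.181452

SE(ȳ_st) ≈ 0.181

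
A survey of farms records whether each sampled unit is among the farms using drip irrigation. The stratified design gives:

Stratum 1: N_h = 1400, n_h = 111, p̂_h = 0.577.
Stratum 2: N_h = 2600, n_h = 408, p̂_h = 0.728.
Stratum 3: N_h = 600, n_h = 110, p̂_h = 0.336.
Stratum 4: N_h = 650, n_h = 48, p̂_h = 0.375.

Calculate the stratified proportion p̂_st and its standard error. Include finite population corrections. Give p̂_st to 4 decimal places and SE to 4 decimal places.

N = 5250; stratum weights W_h = N_h/N.
p̂_st = Σ W_h p̂_h = (1400·0.577 + 2600·0.728 + 600·0.336 + 650·0.375)/5250 = 0.59923
V̂(p̂_st) = Σ W_h² (1 − n_h/N_h) p̂_h(1−p̂_h)/(n_h−1):
  stratum 1: (1400/5250)²·(1 − 111/1400)·0.577·0.423/110 = 0.000145273
  stratum 2: (2600/5250)²·(1 − 408/2600)·0.728·0.272/407 = 0.000100601
  stratum 3: (600/5250)²·(1 − 110/600)·0.336·0.664/109 = 2.18328e-05
  stratum 4: (650/5250)²·(1 − 48/650)·0.375·0.625/47 = 7.07953e-05
V̂(p̂_st) = 0.000338502; SE = √V̂ = 0.0183984

p̂_st ≈ 0.5992, SE ≈ 0.0184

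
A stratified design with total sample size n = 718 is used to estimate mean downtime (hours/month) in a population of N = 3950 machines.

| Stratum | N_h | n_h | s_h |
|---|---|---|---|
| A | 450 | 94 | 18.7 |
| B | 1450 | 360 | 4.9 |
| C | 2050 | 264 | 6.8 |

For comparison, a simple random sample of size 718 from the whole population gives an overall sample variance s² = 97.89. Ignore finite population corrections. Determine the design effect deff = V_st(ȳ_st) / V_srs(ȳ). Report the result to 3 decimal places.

V̂(ȳ_st) = Σ W_h² s_h²/n_h, with W_h = N_h/N and N = 3950:
  stratum A: (450/3950)²·18.7²/94 = 0.0482821
  stratum B: (1450/3950)²·4.9²/360 = 0.00898735
  stratum C: (2050/3950)²·6.8²/264 = 0.0471767
V_st = 0.104446
V_srs = s²/n = 97.89/718 = 0.136337
deff = V_st / V_srs = 0.104446/0.136337 = 0.7661

deff ≈ 0.766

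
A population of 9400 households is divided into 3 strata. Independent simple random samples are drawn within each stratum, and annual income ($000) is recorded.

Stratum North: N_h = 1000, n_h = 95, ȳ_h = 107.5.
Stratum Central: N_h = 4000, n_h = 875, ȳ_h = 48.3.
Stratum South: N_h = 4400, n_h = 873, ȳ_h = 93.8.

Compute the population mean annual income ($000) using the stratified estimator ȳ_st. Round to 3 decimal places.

N = Σ N_h = 9400. Stratum weights W_h = N_h/N.
ȳ_st = (1000·107.5 + 4000·48.3 + 4400·93.8) / 9400 = 75.89574

ȳ_st ≈ 75.896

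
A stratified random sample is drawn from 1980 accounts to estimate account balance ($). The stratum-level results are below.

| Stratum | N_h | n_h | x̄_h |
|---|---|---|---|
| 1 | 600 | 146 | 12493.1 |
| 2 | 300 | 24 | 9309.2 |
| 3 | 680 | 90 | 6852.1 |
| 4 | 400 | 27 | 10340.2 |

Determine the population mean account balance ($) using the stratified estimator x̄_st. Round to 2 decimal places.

N = Σ N_h = 1980. Stratum weights W_h = N_h/N.
x̄_st = (600·12493.1 + 300·9309.2 + 680·6852.1 + 400·10340.2) / 1980 = 9638.4485

x̄_st ≈ 9638.45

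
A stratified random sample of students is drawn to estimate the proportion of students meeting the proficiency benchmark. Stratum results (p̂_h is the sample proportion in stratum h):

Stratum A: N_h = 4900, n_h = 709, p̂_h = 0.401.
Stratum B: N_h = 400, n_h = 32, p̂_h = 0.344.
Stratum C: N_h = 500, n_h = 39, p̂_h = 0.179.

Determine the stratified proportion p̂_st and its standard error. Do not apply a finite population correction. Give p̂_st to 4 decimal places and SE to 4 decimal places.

N = 5800; stratum weights W_h = N_h/N.
p̂_st = Σ W_h p̂_h = (4900·0.401 + 400·0.344 + 500·0.179)/5800 = 0.37793
V̂(p̂_st) = Σ W_h² p̂_h(1−p̂_h)/(n_h−1):
  stratum A: (4900/5800)²·0.401·0.599/708 = 0.000242144
  stratum B: (400/5800)²·0.344·0.656/31 = 3.4623e-05
  stratum C: (500/5800)²·0.179·0.821/38 = 2.87407e-05
V̂(p̂_st) = 0.000305508; SE = √V̂ = 0.0174788

p̂_st ≈ 0.3779, SE ≈ 0.0175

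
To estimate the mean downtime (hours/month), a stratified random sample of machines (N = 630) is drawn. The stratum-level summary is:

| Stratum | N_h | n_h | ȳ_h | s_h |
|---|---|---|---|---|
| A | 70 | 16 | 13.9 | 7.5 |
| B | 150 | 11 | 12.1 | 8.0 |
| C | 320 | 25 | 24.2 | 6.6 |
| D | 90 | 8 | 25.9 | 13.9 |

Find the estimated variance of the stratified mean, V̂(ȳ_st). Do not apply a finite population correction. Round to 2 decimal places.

V̂(ȳ_st) ≈ 1.32

V̂(ȳ_st) = Σ W_h² s_h²/n_h, with W_h = N_h/N and N = 630:
  stratum A: (70/630)²·7.5²/16 = 0.0434028
  stratum B: (150/630)²·8.0²/11 = 0.329829
  stratum C: (320/630)²·6.6²/25 = 0.449538
  stratum D: (90/630)²·13.9²/8 = 0.492883
V̂(ȳ_st) = 1.31565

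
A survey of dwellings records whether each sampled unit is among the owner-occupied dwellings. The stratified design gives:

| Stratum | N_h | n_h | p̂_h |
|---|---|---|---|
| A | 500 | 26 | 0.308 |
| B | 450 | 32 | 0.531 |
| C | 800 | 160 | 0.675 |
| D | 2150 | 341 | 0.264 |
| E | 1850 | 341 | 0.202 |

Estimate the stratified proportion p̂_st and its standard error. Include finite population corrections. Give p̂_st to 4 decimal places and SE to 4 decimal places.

N = 5750; stratum weights W_h = N_h/N.
p̂_st = Σ W_h p̂_h = (500·0.308 + 450·0.531 + 800·0.675 + 2150·0.264 + 1850·0.202)/5750 = 0.32596
V̂(p̂_st) = Σ W_h² (1 − n_h/N_h) p̂_h(1−p̂_h)/(n_h−1):
  stratum A: (500/5750)²·(1 − 26/500)·0.308·0.692/25 = 6.11124e-05
  stratum B: (450/5750)²·(1 − 32/450)·0.531·0.469/31 = 4.57045e-05
  stratum C: (800/5750)²·(1 − 160/800)·0.675·0.325/159 = 2.13661e-05
  stratum D: (2150/5750)²·(1 − 341/2150)·0.264·0.736/340 = 6.72271e-05
  stratum E: (1850/5750)²·(1 − 341/1850)·0.202·0.798/340 = 4.00314e-05
V̂(p̂_st) = 0.000235441; SE = √V̂ = 0.0153441

p̂_st ≈ 0.3260, SE ≈ 0.0153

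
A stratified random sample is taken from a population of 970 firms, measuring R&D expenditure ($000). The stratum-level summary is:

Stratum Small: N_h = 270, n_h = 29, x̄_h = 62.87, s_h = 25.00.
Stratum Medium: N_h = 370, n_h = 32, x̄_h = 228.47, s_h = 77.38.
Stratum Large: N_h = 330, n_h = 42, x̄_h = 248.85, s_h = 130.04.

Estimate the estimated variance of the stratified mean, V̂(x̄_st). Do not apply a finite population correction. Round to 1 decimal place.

V̂(x̄_st) ≈ 75.5

V̂(x̄_st) = Σ W_h² s_h²/n_h, with W_h = N_h/N and N = 970:
  stratum Small: (270/970)²·25.00²/29 = 1.66981
  stratum Medium: (370/970)²·77.38²/32 = 27.225
  stratum Large: (330/970)²·130.04²/42 = 46.6003
V̂(x̄_st) = 75.4951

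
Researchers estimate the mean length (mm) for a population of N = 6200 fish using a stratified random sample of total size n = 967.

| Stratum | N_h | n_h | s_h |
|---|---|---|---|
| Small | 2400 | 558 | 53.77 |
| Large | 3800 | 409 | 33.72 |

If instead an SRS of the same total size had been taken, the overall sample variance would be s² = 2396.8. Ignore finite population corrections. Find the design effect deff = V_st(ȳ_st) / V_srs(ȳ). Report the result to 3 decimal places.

deff ≈ 0.735

V̂(ȳ_st) = Σ W_h² s_h²/n_h, with W_h = N_h/N and N = 6200:
  stratum Small: (2400/6200)²·53.77²/558 = 0.776399
  stratum Large: (3800/6200)²·33.72²/409 = 1.04432
V_st = 1.82072
V_srs = s²/n = 2396.8/967 = 2.47859
deff = V_st / V_srs = 1.82072/2.47859 = 0.7346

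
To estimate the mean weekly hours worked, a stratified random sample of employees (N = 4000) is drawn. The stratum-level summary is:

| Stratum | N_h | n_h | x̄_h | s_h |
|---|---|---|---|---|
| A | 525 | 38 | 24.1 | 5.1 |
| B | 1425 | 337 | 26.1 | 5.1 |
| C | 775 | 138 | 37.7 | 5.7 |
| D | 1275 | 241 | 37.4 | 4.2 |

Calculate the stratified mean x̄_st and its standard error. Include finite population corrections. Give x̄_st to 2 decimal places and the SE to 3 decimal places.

x̄_st = Σ W_h x̄_h = (525·24.1 + 1425·26.1 + 775·37.7 + 1275·37.4)/4000 = 31.68688
V̂(x̄_st) = Σ W_h² (1 − n_h/N_h) s_h²/n_h, with W_h = N_h/N and N = 4000:
  stratum A: (525/4000)²·(1 − 38/525)·5.1²/38 = 0.0109377
  stratum B: (1425/4000)²·(1 − 337/1425)·5.1²/337 = 0.00747884
  stratum C: (775/4000)²·(1 − 138/775)·5.7²/138 = 0.00726427
  stratum D: (1275/4000)²·(1 − 241/1275)·4.2²/241 = 0.00603104
V̂(x̄_st) = 0.0317118
SE(x̄_st) = √0.0317118 = 0.178078

x̄_st ≈ 31.69, SE ≈ 0.178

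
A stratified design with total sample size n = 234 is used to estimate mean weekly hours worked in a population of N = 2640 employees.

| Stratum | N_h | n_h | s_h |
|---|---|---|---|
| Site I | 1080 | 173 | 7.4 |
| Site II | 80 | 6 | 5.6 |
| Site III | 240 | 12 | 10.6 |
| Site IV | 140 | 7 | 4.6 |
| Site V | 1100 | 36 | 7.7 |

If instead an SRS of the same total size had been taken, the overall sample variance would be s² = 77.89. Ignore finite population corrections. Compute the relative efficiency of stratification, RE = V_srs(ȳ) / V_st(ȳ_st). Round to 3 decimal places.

V̂(ȳ_st) = Σ W_h² s_h²/n_h, with W_h = N_h/N and N = 2640:
  stratum Site I: (1080/2640)²·7.4²/173 = 0.0529733
  stratum Site II: (80/2640)²·5.6²/6 = 0.00479951
  stratum Site III: (240/2640)²·10.6²/12 = 0.0773829
  stratum Site IV: (140/2640)²·4.6²/7 = 0.00850092
  stratum Site V: (1100/2640)²·7.7²/36 = 0.285928
V_st = 0.429584
V_srs = s²/n = 77.89/234 = 0.332863
Relative efficiency = V_srs / V_st = 0.332863/0.429584 = 0.7748

RE ≈ 0.775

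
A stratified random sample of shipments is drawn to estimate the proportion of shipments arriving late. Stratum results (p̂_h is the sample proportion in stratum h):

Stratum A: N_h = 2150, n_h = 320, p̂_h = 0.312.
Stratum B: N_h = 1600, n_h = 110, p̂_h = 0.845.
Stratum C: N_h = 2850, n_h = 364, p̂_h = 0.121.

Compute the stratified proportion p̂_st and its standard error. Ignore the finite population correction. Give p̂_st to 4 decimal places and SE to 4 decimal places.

N = 6600; stratum weights W_h = N_h/N.
p̂_st = Σ W_h p̂_h = (2150·0.312 + 1600·0.845 + 2850·0.121)/6600 = 0.35873
V̂(p̂_st) = Σ W_h² p̂_h(1−p̂_h)/(n_h−1):
  stratum A: (2150/6600)²·0.312·0.688/319 = 7.14071e-05
  stratum B: (1600/6600)²·0.845·0.155/109 = 7.06178e-05
  stratum C: (2850/6600)²·0.121·0.879/363 = 5.46348e-05
V̂(p̂_st) = 0.00019666; SE = √V̂ = 0.0140235

p̂_st ≈ 0.3587, SE ≈ 0.0140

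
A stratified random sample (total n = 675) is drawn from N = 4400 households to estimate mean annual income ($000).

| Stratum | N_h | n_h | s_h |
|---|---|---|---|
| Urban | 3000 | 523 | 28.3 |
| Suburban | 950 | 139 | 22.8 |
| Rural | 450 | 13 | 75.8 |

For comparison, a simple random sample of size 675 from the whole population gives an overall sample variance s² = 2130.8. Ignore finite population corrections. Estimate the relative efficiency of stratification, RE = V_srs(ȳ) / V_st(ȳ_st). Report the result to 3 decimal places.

RE ≈ 0.573

V̂(ȳ_st) = Σ W_h² s_h²/n_h, with W_h = N_h/N and N = 4400:
  stratum Urban: (3000/4400)²·28.3²/523 = 0.711883
  stratum Suburban: (950/4400)²·22.8²/139 = 0.17434
  stratum Rural: (450/4400)²·75.8²/13 = 4.6229
V_st = 5.50912
V_srs = s²/n = 2130.8/675 = 3.15674
Relative efficiency = V_srs / V_st = 3.15674/5.50912 = 0.5730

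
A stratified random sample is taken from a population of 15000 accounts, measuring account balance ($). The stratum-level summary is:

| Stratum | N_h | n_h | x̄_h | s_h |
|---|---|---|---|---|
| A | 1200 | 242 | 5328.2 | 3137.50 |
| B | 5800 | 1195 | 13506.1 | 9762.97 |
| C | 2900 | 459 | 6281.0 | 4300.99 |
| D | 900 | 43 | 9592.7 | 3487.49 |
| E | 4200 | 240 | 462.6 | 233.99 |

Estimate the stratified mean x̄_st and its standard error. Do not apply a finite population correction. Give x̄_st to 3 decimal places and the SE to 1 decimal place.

x̄_st = Σ W_h x̄_h = (1200·5328.2 + 5800·13506.1 + 2900·6281.0 + 900·9592.7 + 4200·462.6)/15000 = 7568.03133
V̂(x̄_st) = Σ W_h² s_h²/n_h, with W_h = N_h/N and N = 15000:
  stratum A: (1200/15000)²·3137.50²/242 = 260.335
  stratum B: (5800/15000)²·9762.97²/1195 = 11925.3
  stratum C: (2900/15000)²·4300.99²/459 = 1506.39
  stratum D: (900/15000)²·3487.49²/43 = 1018.26
  stratum E: (4200/15000)²·233.99²/240 = 17.8854
V̂(x̄_st) = 14728.2
SE(x̄_st) = √14728.2 = 121.36

x̄_st ≈ 7568.031, SE ≈ 121.4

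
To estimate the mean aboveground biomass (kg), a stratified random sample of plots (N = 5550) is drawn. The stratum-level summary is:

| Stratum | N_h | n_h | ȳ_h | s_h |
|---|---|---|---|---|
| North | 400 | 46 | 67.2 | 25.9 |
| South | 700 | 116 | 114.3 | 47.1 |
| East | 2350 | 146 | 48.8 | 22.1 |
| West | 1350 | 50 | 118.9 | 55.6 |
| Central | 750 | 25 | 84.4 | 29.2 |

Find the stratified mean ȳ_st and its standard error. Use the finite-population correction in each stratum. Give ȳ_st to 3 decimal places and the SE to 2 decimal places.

ȳ_st = Σ W_h ȳ_h = (400·67.2 + 700·114.3 + 2350·48.8 + 1350·118.9 + 750·84.4)/5550 = 80.24955
V̂(ȳ_st) = Σ W_h² (1 − n_h/N_h) s_h²/n_h, with W_h = N_h/N and N = 5550:
  stratum North: (400/5550)²·(1 − 46/400)·25.9²/46 = 0.0670377
  stratum South: (700/5550)²·(1 − 116/700)·47.1²/116 = 0.25381
  stratum East: (2350/5550)²·(1 − 146/2350)·22.1²/146 = 0.562503
  stratum West: (1350/5550)²·(1 − 50/1350)·55.6²/50 = 3.52266
  stratum Central: (750/5550)²·(1 − 25/750)·29.2²/25 = 0.602059
V̂(ȳ_st) = 5.00807
SE(ȳ_st) = √5.00807 = 2.23787

ȳ_st ≈ 80.250, SE ≈ 2.24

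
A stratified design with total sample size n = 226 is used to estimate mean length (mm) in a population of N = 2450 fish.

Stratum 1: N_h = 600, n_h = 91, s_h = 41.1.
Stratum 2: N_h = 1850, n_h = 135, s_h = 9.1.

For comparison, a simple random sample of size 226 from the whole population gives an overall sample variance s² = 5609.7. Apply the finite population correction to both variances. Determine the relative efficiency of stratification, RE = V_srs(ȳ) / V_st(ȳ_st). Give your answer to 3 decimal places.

RE ≈ 17.760

V̂(ȳ_st) = Σ W_h² (1 − n_h/N_h) s_h²/n_h, with W_h = N_h/N and N = 2450:
  stratum 1: (600/2450)²·(1 − 91/600)·41.1²/91 = 0.94445
  stratum 2: (1850/2450)²·(1 − 135/1850)·9.1²/135 = 0.32423
V_st = 1.26868
V_srs = (1 − 226/2450)·5609.7/226 = 22.532
Relative efficiency = V_srs / V_st = 22.532/1.26868 = 17.7602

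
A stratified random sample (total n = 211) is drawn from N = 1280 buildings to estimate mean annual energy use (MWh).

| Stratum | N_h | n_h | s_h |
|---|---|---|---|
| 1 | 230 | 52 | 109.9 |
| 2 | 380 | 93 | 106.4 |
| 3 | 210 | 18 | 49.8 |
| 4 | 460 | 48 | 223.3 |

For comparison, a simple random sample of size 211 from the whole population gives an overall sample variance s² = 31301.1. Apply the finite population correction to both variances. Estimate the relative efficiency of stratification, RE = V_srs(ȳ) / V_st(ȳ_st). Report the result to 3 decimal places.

V̂(ȳ_st) = Σ W_h² (1 − n_h/N_h) s_h²/n_h, with W_h = N_h/N and N = 1280:
  stratum 1: (230/1280)²·(1 − 52/230)·109.9²/52 = 5.8039
  stratum 2: (380/1280)²·(1 − 93/380)·106.4²/93 = 8.103
  stratum 3: (210/1280)²·(1 − 18/210)·49.8²/18 = 3.39068
  stratum 4: (460/1280)²·(1 − 48/460)·223.3²/48 = 120.163
V_st = 137.461
V_srs = (1 − 211/1280)·31301.1/211 = 123.892
Relative efficiency = V_srs / V_st = 123.892/137.461 = 0.9013

RE ≈ 0.901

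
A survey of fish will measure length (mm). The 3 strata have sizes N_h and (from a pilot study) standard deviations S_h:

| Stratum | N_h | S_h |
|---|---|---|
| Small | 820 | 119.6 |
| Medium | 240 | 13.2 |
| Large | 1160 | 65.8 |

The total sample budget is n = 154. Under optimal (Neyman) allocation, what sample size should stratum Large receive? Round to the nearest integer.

66

Neyman allocation: n_h = n · N_h S_h / Σ N_i S_i, with n = 154.
  stratum Small: N_h·S_h = 820·119.6 = 98072.00
  stratum Medium: N_h·S_h = 240·13.2 = 3168.00
  stratum Large: N_h·S_h = 1160·65.8 = 76328.00
Σ N_h S_h = 177568.00
n for stratum Large = 154·76328.00/177568.00 = 66.197 → 66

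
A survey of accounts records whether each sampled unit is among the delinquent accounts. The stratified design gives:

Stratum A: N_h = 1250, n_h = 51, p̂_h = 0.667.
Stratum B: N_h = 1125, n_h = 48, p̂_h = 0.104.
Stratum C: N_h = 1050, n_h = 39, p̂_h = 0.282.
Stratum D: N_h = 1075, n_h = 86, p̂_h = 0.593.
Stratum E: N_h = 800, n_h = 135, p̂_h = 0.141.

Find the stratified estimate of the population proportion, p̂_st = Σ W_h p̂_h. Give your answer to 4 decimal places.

p̂_st ≈ 0.3768

N = 5300; stratum weights W_h = N_h/N.
p̂_st = Σ W_h p̂_h = (1250·0.667 + 1125·0.104 + 1050·0.282 + 1075·0.593 + 800·0.141)/5300 = 0.37682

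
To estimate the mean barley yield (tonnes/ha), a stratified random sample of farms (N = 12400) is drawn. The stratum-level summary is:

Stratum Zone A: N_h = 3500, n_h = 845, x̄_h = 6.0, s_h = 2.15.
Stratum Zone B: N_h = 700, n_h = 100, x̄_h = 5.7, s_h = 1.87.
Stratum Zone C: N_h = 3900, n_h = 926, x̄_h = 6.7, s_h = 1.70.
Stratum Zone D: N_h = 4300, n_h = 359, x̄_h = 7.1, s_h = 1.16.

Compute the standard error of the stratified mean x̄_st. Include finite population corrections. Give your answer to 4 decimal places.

SE(x̄_st) ≈ 0.0328

V̂(x̄_st) = Σ W_h² (1 − n_h/N_h) s_h²/n_h, with W_h = N_h/N and N = 12400:
  stratum Zone A: (3500/12400)²·(1 − 845/3500)·2.15²/845 = 0.000330605
  stratum Zone B: (700/12400)²·(1 − 100/700)·1.87²/100 = 9.55189e-05
  stratum Zone C: (3900/12400)²·(1 − 926/3900)·1.70²/926 = 0.000235423
  stratum Zone D: (4300/12400)²·(1 − 359/4300)·1.16²/359 = 0.000413098
V̂(x̄_st) = 0.00107464
SE(x̄_st) = √0.00107464 = 0.0327818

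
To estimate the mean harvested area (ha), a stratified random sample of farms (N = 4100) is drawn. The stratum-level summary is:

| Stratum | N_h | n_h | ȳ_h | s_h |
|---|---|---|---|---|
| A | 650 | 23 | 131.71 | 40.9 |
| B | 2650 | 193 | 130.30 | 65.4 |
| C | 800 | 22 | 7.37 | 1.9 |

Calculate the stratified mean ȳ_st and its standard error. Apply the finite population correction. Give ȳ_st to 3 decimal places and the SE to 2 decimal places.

ȳ_st ≈ 106.537, SE ≈ 3.22

ȳ_st = Σ W_h ȳ_h = (650·131.71 + 2650·130.30 + 800·7.37)/4100 = 106.53720
V̂(ȳ_st) = Σ W_h² (1 − n_h/N_h) s_h²/n_h, with W_h = N_h/N and N = 4100:
  stratum A: (650/4100)²·(1 − 23/650)·40.9²/23 = 1.76332
  stratum B: (2650/4100)²·(1 − 193/2650)·65.4²/193 = 8.58384
  stratum C: (800/4100)²·(1 − 22/800)·1.9²/22 = 0.00607556
V̂(ȳ_st) = 10.3532
SE(ȳ_st) = √10.3532 = 3.21764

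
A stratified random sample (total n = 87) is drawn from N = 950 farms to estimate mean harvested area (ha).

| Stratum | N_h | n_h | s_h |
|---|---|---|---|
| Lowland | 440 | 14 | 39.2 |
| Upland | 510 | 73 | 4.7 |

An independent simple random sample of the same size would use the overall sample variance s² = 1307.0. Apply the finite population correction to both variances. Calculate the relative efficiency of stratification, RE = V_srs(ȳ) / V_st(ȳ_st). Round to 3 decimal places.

V̂(ȳ_st) = Σ W_h² (1 − n_h/N_h) s_h²/n_h, with W_h = N_h/N and N = 950:
  stratum Lowland: (440/950)²·(1 − 14/440)·39.2²/14 = 22.796
  stratum Upland: (510/950)²·(1 − 73/510)·4.7²/73 = 0.074727
V_st = 22.8708
V_srs = (1 − 87/950)·1307.0/87 = 13.6472
Relative efficiency = V_srs / V_st = 13.6472/22.8708 = 0.5967

RE ≈ 0.597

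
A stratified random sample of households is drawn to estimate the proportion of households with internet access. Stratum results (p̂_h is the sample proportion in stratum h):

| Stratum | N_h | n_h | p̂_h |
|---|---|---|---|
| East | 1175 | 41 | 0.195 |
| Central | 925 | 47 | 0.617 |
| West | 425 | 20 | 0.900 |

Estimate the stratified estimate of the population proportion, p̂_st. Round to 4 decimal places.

N = 2525; stratum weights W_h = N_h/N.
p̂_st = Σ W_h p̂_h = (1175·0.195 + 925·0.617 + 425·0.900)/2525 = 0.46826

p̂_st ≈ 0.4683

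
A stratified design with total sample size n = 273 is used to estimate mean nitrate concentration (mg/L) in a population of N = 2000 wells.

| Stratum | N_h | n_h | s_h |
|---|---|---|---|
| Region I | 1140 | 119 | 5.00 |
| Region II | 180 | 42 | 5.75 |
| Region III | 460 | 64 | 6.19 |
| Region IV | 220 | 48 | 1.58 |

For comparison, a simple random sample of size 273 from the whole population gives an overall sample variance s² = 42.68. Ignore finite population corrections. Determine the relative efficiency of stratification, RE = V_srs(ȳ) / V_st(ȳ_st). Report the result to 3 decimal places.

RE ≈ 1.462

V̂(ȳ_st) = Σ W_h² s_h²/n_h, with W_h = N_h/N and N = 2000:
  stratum Region I: (1140/2000)²·5.00²/119 = 0.0682563
  stratum Region II: (180/2000)²·5.75²/42 = 0.00637634
  stratum Region III: (460/2000)²·6.19²/64 = 0.0316707
  stratum Region IV: (220/2000)²·1.58²/48 = 0.000629301
V_st = 0.106933
V_srs = s²/n = 42.68/273 = 0.156337
Relative efficiency = V_srs / V_st = 0.156337/0.106933 = 1.4620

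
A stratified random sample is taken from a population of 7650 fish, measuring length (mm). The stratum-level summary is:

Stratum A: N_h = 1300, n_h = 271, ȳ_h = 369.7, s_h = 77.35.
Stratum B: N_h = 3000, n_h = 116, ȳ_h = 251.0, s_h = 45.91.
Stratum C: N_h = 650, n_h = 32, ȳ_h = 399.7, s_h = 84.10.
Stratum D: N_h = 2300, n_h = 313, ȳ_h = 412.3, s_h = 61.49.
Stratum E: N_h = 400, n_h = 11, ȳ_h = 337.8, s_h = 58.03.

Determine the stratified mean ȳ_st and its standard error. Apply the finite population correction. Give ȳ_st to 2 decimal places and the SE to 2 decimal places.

ȳ_st = Σ W_h ȳ_h = (1300·369.7 + 3000·251.0 + 650·399.7 + 2300·412.3 + 400·337.8)/7650 = 336.83987
V̂(ȳ_st) = Σ W_h² (1 − n_h/N_h) s_h²/n_h, with W_h = N_h/N and N = 7650:
  stratum A: (1300/7650)²·(1 − 271/1300)·77.35²/271 = 0.504646
  stratum B: (3000/7650)²·(1 − 116/3000)·45.91²/116 = 2.68627
  stratum C: (650/7650)²·(1 − 32/650)·84.10²/32 = 1.51712
  stratum D: (2300/7650)²·(1 − 313/2300)·61.49²/313 = 0.943338
  stratum E: (400/7650)²·(1 − 11/400)·58.03²/11 = 0.813953
V̂(ȳ_st) = 6.46533
SE(ȳ_st) = √6.46533 = 2.5427

ȳ_st ≈ 336.84, SE ≈ 2.54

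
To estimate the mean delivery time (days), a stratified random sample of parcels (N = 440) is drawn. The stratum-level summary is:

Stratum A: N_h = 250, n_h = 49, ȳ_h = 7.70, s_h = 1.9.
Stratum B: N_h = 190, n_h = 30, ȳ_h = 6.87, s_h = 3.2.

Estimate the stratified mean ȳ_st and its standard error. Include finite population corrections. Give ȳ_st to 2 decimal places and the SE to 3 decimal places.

ȳ_st = Σ W_h ȳ_h = (250·7.70 + 190·6.87)/440 = 7.34159
V̂(ȳ_st) = Σ W_h² (1 − n_h/N_h) s_h²/n_h, with W_h = N_h/N and N = 440:
  stratum A: (250/440)²·(1 − 49/250)·1.9²/49 = 0.0191224
  stratum B: (190/440)²·(1 − 30/190)·3.2²/30 = 0.0535978
V̂(ȳ_st) = 0.0727202
SE(ȳ_st) = √0.0727202 = 0.269667

ȳ_st ≈ 7.34, SE ≈ 0.270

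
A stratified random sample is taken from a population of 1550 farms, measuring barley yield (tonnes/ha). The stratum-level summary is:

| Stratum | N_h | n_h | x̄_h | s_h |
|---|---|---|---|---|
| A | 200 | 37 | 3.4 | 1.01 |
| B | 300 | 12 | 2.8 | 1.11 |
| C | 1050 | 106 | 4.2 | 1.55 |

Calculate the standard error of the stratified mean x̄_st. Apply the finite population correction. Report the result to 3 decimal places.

SE(x̄_st) ≈ 0.116

V̂(x̄_st) = Σ W_h² (1 − n_h/N_h) s_h²/n_h, with W_h = N_h/N and N = 1550:
  stratum A: (200/1550)²·(1 − 37/200)·1.01²/37 = 0.000374106
  stratum B: (300/1550)²·(1 − 12/300)·1.11²/12 = 0.00369245
  stratum C: (1050/1550)²·(1 − 106/1050)·1.55²/106 = 0.00935094
V̂(x̄_st) = 0.0134175
SE(x̄_st) = √0.0134175 = 0.115834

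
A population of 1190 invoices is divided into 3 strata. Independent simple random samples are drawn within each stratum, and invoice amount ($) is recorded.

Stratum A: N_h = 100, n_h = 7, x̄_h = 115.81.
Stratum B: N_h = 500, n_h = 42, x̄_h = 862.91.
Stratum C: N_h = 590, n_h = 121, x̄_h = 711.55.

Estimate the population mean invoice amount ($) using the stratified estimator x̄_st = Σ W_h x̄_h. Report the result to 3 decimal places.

N = Σ N_h = 1190. Stratum weights W_h = N_h/N.
x̄_st = (100·115.81 + 500·862.91 + 590·711.55) / 1190 = 725.08445

x̄_st ≈ 725.084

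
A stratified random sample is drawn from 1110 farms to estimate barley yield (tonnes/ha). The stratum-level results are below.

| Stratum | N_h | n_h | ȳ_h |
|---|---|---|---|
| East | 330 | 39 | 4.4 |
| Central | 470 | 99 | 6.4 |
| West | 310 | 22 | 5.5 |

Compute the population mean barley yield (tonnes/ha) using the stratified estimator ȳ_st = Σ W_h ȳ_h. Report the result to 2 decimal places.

ȳ_st ≈ 5.55

N = Σ N_h = 1110. Stratum weights W_h = N_h/N.
ȳ_st = (330·4.4 + 470·6.4 + 310·5.5) / 1110 = 5.5541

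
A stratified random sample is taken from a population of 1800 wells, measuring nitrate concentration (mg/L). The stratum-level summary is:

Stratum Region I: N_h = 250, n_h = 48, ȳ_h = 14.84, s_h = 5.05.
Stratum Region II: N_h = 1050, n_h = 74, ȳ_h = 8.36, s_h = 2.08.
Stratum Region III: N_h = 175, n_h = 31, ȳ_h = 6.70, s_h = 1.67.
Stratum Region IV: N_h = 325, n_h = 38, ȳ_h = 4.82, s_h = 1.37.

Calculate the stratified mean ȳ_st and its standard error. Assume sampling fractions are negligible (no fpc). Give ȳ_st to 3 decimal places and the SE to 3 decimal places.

ȳ_st = Σ W_h ȳ_h = (250·14.84 + 1050·8.36 + 175·6.70 + 325·4.82)/1800 = 8.45944
V̂(ȳ_st) = Σ W_h² s_h²/n_h, with W_h = N_h/N and N = 1800:
  stratum Region I: (250/1800)²·5.05²/48 = 0.0102489
  stratum Region II: (1050/1800)²·2.08²/74 = 0.0198943
  stratum Region III: (175/1800)²·1.67²/31 = 0.000850359
  stratum Region IV: (325/1800)²·1.37²/38 = 0.0016102
V̂(ȳ_st) = 0.0326037
SE(ȳ_st) = √0.0326037 = 0.180565

ȳ_st ≈ 8.459, SE ≈ 0.181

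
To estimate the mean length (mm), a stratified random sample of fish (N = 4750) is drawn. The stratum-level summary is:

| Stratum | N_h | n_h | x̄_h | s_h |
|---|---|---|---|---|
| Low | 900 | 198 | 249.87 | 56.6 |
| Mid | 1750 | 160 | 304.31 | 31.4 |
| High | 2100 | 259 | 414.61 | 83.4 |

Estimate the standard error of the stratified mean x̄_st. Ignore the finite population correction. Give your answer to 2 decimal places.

V̂(x̄_st) = Σ W_h² s_h²/n_h, with W_h = N_h/N and N = 4750:
  stratum Low: (900/4750)²·56.6²/198 = 0.580852
  stratum Mid: (1750/4750)²·31.4²/160 = 0.836427
  stratum High: (2100/4750)²·83.4²/259 = 5.24909
V̂(x̄_st) = 6.66637
SE(x̄_st) = √6.66637 = 2.58193

SE(x̄_st) ≈ 2.58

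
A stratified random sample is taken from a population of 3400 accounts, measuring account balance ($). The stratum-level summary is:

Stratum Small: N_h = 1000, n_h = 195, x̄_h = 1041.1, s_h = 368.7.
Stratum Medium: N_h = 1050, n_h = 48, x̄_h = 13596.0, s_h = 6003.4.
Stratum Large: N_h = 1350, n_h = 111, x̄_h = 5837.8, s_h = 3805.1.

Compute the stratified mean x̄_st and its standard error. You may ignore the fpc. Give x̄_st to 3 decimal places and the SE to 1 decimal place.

x̄_st ≈ 6822.921, SE ≈ 303.7

x̄_st = Σ W_h x̄_h = (1000·1041.1 + 1050·13596.0 + 1350·5837.8)/3400 = 6822.92059
V̂(x̄_st) = Σ W_h² s_h²/n_h, with W_h = N_h/N and N = 3400:
  stratum Small: (1000/3400)²·368.7²/195 = 60.3051
  stratum Medium: (1050/3400)²·6003.4²/48 = 71610.1
  stratum Large: (1350/3400)²·3805.1²/111 = 20564.5
V̂(x̄_st) = 92234.9
SE(x̄_st) = √92234.9 = 303.702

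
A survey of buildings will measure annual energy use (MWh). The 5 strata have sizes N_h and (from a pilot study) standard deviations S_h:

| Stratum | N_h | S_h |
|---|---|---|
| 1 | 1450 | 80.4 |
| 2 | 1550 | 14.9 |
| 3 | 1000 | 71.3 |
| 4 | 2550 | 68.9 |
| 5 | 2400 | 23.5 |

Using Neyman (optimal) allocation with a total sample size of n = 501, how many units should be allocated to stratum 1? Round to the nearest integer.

132

Neyman allocation: n_h = n · N_h S_h / Σ N_i S_i, with n = 501.
  stratum 1: N_h·S_h = 1450·80.4 = 116580.00
  stratum 2: N_h·S_h = 1550·14.9 = 23095.00
  stratum 3: N_h·S_h = 1000·71.3 = 71300.00
  stratum 4: N_h·S_h = 2550·68.9 = 175695.00
  stratum 5: N_h·S_h = 2400·23.5 = 56400.00
Σ N_h S_h = 443070.00
n for stratum 1 = 501·116580.00/443070.00 = 131.822 → 132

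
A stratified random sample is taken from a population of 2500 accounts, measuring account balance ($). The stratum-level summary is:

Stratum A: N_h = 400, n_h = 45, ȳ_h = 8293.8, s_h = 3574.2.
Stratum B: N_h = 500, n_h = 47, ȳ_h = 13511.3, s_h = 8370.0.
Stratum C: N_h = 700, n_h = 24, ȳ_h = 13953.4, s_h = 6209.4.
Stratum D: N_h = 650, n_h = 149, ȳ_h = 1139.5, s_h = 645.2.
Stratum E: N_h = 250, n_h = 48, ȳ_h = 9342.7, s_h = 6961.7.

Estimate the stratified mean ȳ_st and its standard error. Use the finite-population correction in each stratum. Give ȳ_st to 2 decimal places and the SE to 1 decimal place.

ȳ_st = Σ W_h ȳ_h = (400·8293.8 + 500·13511.3 + 700·13953.4 + 650·1139.5 + 250·9342.7)/2500 = 9166.76000
V̂(ȳ_st) = Σ W_h² (1 − n_h/N_h) s_h²/n_h, with W_h = N_h/N and N = 2500:
  stratum A: (400/2500)²·(1 − 45/400)·3574.2²/45 = 6449.91
  stratum B: (500/2500)²·(1 − 47/500)·8370.0²/47 = 54018.3
  stratum C: (700/2500)²·(1 − 24/700)·6209.4²/24 = 121633
  stratum D: (650/2500)²·(1 − 149/650)·645.2²/149 = 145.571
  stratum E: (250/2500)²·(1 − 48/250)·6961.7²/48 = 8158.32
V̂(ȳ_st) = 190406
SE(ȳ_st) = √190406 = 436.355

ȳ_st ≈ 9166.76, SE ≈ 436.4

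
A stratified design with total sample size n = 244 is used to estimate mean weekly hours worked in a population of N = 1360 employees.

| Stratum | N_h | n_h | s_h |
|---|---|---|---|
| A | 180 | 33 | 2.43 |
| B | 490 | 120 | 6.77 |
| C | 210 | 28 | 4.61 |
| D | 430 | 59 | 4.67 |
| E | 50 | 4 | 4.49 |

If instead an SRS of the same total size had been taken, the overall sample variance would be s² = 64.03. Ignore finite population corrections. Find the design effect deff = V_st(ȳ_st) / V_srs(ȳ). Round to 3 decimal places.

V̂(ȳ_st) = Σ W_h² s_h²/n_h, with W_h = N_h/N and N = 1360:
  stratum A: (180/1360)²·2.43²/33 = 0.00313448
  stratum B: (490/1360)²·6.77²/120 = 0.0495804
  stratum C: (210/1360)²·4.61²/28 = 0.0180969
  stratum D: (430/1360)²·4.67²/59 = 0.0369522
  stratum E: (50/1360)²·4.49²/4 = 0.00681232
V_st = 0.114576
V_srs = s²/n = 64.03/244 = 0.262418
deff = V_st / V_srs = 0.114576/0.262418 = 0.4366

deff ≈ 0.437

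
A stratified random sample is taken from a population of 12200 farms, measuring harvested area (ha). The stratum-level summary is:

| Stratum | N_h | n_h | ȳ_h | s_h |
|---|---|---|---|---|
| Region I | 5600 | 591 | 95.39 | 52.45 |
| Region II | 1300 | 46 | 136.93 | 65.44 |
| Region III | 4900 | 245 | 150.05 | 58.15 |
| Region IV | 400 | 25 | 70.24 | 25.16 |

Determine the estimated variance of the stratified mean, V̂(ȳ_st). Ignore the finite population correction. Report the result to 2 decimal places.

V̂(ȳ_st) ≈ 4.29

V̂(ȳ_st) = Σ W_h² s_h²/n_h, with W_h = N_h/N and N = 12200:
  stratum Region I: (5600/12200)²·52.45²/591 = 0.980754
  stratum Region II: (1300/12200)²·65.44²/46 = 1.05705
  stratum Region III: (4900/12200)²·58.15²/245 = 2.22641
  stratum Region IV: (400/12200)²·25.16²/25 = 0.0272196
V̂(ȳ_st) = 4.29144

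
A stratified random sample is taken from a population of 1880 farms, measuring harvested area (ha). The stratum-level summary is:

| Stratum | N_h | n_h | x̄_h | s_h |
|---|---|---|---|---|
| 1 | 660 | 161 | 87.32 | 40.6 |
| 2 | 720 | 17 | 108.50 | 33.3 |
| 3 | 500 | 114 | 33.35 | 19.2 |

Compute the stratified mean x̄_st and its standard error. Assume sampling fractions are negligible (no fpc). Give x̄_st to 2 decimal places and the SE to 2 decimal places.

x̄_st = Σ W_h x̄_h = (660·87.32 + 720·108.50 + 500·33.35)/1880 = 81.07777
V̂(x̄_st) = Σ W_h² s_h²/n_h, with W_h = N_h/N and N = 1880:
  stratum 1: (660/1880)²·40.6²/161 = 1.26182
  stratum 2: (720/1880)²·33.3²/17 = 9.56729
  stratum 3: (500/1880)²·19.2²/114 = 0.228729
V̂(x̄_st) = 11.0578
SE(x̄_st) = √11.0578 = 3.32533

x̄_st ≈ 81.08, SE ≈ 3.33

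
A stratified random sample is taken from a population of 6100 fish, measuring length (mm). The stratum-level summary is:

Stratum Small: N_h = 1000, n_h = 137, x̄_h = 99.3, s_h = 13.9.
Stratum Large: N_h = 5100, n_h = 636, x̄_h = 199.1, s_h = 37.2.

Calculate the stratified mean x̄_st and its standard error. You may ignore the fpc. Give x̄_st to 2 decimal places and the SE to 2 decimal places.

x̄_st ≈ 182.74, SE ≈ 1.25

x̄_st = Σ W_h x̄_h = (1000·99.3 + 5100·199.1)/6100 = 182.73934
V̂(x̄_st) = Σ W_h² s_h²/n_h, with W_h = N_h/N and N = 6100:
  stratum Small: (1000/6100)²·13.9²/137 = 0.0379009
  stratum Large: (5100/6100)²·37.2²/636 = 1.52093
V̂(x̄_st) = 1.55883
SE(x̄_st) = √1.55883 = 1.24853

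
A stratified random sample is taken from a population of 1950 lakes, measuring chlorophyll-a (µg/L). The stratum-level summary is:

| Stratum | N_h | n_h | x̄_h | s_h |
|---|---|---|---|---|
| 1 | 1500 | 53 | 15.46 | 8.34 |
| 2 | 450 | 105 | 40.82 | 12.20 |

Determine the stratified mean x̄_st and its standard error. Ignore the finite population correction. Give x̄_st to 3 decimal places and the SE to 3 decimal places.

x̄_st ≈ 21.312, SE ≈ 0.923

x̄_st = Σ W_h x̄_h = (1500·15.46 + 450·40.82)/1950 = 21.31231
V̂(x̄_st) = Σ W_h² s_h²/n_h, with W_h = N_h/N and N = 1950:
  stratum 1: (1500/1950)²·8.34²/53 = 0.77655
  stratum 2: (450/1950)²·12.20²/105 = 0.0754894
V̂(x̄_st) = 0.85204
SE(x̄_st) = √0.85204 = 0.92306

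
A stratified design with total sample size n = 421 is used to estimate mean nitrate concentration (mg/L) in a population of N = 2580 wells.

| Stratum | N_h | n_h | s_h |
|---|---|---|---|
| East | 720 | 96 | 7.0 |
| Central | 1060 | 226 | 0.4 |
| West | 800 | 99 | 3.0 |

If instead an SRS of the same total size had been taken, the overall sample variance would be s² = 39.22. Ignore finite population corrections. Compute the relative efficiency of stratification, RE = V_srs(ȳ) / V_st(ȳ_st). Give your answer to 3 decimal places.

RE ≈ 1.916

V̂(ȳ_st) = Σ W_h² s_h²/n_h, with W_h = N_h/N and N = 2580:
  stratum East: (720/2580)²·7.0²/96 = 0.0397512
  stratum Central: (1060/2580)²·0.4²/226 = 0.000119504
  stratum West: (800/2580)²·3.0²/99 = 0.00874073
V_st = 0.0486115
V_srs = s²/n = 39.22/421 = 0.0931591
Relative efficiency = V_srs / V_st = 0.0931591/0.0486115 = 1.9164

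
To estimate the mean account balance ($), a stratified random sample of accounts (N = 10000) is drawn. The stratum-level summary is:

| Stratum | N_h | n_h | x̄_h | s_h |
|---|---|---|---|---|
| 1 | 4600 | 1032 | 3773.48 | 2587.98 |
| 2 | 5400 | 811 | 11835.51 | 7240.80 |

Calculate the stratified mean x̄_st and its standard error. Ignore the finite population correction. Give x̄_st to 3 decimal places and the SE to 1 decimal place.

x̄_st ≈ 8126.976, SE ≈ 142.2

x̄_st = Σ W_h x̄_h = (4600·3773.48 + 5400·11835.51)/10000 = 8126.97620
V̂(x̄_st) = Σ W_h² s_h²/n_h, with W_h = N_h/N and N = 10000:
  stratum 1: (4600/10000)²·2587.98²/1032 = 1373.28
  stratum 2: (5400/10000)²·7240.80²/811 = 18851.2
V̂(x̄_st) = 20224.5
SE(x̄_st) = √20224.5 = 142.213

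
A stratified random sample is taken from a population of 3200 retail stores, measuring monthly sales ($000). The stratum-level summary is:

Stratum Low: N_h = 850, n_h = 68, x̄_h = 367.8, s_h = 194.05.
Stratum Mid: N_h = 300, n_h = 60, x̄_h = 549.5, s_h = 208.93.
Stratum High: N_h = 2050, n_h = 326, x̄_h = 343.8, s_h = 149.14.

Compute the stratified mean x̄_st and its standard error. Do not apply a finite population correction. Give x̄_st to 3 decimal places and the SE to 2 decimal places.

x̄_st ≈ 369.459, SE ≈ 8.57

x̄_st = Σ W_h x̄_h = (850·367.8 + 300·549.5 + 2050·343.8)/3200 = 369.45938
V̂(x̄_st) = Σ W_h² s_h²/n_h, with W_h = N_h/N and N = 3200:
  stratum Low: (850/3200)²·194.05²/68 = 39.0712
  stratum Mid: (300/3200)²·208.93²/60 = 6.3943
  stratum High: (2050/3200)²·149.14²/326 = 28.0013
V̂(x̄_st) = 73.4668
SE(x̄_st) = √73.4668 = 8.57128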